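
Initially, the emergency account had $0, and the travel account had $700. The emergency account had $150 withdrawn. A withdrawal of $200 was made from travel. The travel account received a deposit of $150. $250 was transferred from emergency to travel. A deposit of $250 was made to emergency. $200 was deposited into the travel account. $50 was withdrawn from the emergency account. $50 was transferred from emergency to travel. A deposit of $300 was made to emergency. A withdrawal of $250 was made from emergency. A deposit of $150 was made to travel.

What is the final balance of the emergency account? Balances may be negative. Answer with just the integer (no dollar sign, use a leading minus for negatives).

Tracking account balances step by step:
Start: emergency=0, travel=700
Event 1 (withdraw 150 from emergency): emergency: 0 - 150 = -150. Balances: emergency=-150, travel=700
Event 2 (withdraw 200 from travel): travel: 700 - 200 = 500. Balances: emergency=-150, travel=500
Event 3 (deposit 150 to travel): travel: 500 + 150 = 650. Balances: emergency=-150, travel=650
Event 4 (transfer 250 emergency -> travel): emergency: -150 - 250 = -400, travel: 650 + 250 = 900. Balances: emergency=-400, travel=900
Event 5 (deposit 250 to emergency): emergency: -400 + 250 = -150. Balances: emergency=-150, travel=900
Event 6 (deposit 200 to travel): travel: 900 + 200 = 1100. Balances: emergency=-150, travel=1100
Event 7 (withdraw 50 from emergency): emergency: -150 - 50 = -200. Balances: emergency=-200, travel=1100
Event 8 (transfer 50 emergency -> travel): emergency: -200 - 50 = -250, travel: 1100 + 50 = 1150. Balances: emergency=-250, travel=1150
Event 9 (deposit 300 to emergency): emergency: -250 + 300 = 50. Balances: emergency=50, travel=1150
Event 10 (withdraw 250 from emergency): emergency: 50 - 250 = -200. Balances: emergency=-200, travel=1150
Event 11 (deposit 150 to travel): travel: 1150 + 150 = 1300. Balances: emergency=-200, travel=1300

Final balance of emergency: -200

Answer: -200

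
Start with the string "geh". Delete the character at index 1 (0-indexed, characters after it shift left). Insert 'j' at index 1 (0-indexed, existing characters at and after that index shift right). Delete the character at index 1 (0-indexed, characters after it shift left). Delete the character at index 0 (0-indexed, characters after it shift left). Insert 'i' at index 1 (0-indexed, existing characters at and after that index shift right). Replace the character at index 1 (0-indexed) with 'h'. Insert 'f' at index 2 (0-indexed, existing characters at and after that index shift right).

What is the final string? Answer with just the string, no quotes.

Answer: hhf

Derivation:
Applying each edit step by step:
Start: "geh"
Op 1 (delete idx 1 = 'e'): "geh" -> "gh"
Op 2 (insert 'j' at idx 1): "gh" -> "gjh"
Op 3 (delete idx 1 = 'j'): "gjh" -> "gh"
Op 4 (delete idx 0 = 'g'): "gh" -> "h"
Op 5 (insert 'i' at idx 1): "h" -> "hi"
Op 6 (replace idx 1: 'i' -> 'h'): "hi" -> "hh"
Op 7 (insert 'f' at idx 2): "hh" -> "hhf"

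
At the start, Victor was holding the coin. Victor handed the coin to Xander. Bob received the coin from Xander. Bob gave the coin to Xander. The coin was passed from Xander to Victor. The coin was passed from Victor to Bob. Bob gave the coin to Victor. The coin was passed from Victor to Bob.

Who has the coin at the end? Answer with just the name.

Answer: Bob

Derivation:
Tracking the coin through each event:
Start: Victor has the coin.
After event 1: Xander has the coin.
After event 2: Bob has the coin.
After event 3: Xander has the coin.
After event 4: Victor has the coin.
After event 5: Bob has the coin.
After event 6: Victor has the coin.
After event 7: Bob has the coin.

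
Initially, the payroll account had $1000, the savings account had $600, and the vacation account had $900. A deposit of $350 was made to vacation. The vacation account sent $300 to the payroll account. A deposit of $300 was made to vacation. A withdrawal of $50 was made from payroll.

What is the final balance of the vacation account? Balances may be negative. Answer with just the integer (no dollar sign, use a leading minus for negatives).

Tracking account balances step by step:
Start: payroll=1000, savings=600, vacation=900
Event 1 (deposit 350 to vacation): vacation: 900 + 350 = 1250. Balances: payroll=1000, savings=600, vacation=1250
Event 2 (transfer 300 vacation -> payroll): vacation: 1250 - 300 = 950, payroll: 1000 + 300 = 1300. Balances: payroll=1300, savings=600, vacation=950
Event 3 (deposit 300 to vacation): vacation: 950 + 300 = 1250. Balances: payroll=1300, savings=600, vacation=1250
Event 4 (withdraw 50 from payroll): payroll: 1300 - 50 = 1250. Balances: payroll=1250, savings=600, vacation=1250

Final balance of vacation: 1250

Answer: 1250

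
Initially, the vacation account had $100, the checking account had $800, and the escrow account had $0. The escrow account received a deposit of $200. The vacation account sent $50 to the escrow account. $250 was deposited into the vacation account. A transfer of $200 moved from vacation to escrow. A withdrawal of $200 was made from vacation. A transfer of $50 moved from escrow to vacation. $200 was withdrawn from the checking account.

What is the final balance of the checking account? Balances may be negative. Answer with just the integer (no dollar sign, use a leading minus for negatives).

Tracking account balances step by step:
Start: vacation=100, checking=800, escrow=0
Event 1 (deposit 200 to escrow): escrow: 0 + 200 = 200. Balances: vacation=100, checking=800, escrow=200
Event 2 (transfer 50 vacation -> escrow): vacation: 100 - 50 = 50, escrow: 200 + 50 = 250. Balances: vacation=50, checking=800, escrow=250
Event 3 (deposit 250 to vacation): vacation: 50 + 250 = 300. Balances: vacation=300, checking=800, escrow=250
Event 4 (transfer 200 vacation -> escrow): vacation: 300 - 200 = 100, escrow: 250 + 200 = 450. Balances: vacation=100, checking=800, escrow=450
Event 5 (withdraw 200 from vacation): vacation: 100 - 200 = -100. Balances: vacation=-100, checking=800, escrow=450
Event 6 (transfer 50 escrow -> vacation): escrow: 450 - 50 = 400, vacation: -100 + 50 = -50. Balances: vacation=-50, checking=800, escrow=400
Event 7 (withdraw 200 from checking): checking: 800 - 200 = 600. Balances: vacation=-50, checking=600, escrow=400

Final balance of checking: 600

Answer: 600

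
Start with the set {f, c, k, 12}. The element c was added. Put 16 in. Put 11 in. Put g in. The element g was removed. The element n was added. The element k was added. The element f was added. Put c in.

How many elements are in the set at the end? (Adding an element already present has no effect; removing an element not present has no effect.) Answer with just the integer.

Tracking the set through each operation:
Start: {12, c, f, k}
Event 1 (add c): already present, no change. Set: {12, c, f, k}
Event 2 (add 16): added. Set: {12, 16, c, f, k}
Event 3 (add 11): added. Set: {11, 12, 16, c, f, k}
Event 4 (add g): added. Set: {11, 12, 16, c, f, g, k}
Event 5 (remove g): removed. Set: {11, 12, 16, c, f, k}
Event 6 (add n): added. Set: {11, 12, 16, c, f, k, n}
Event 7 (add k): already present, no change. Set: {11, 12, 16, c, f, k, n}
Event 8 (add f): already present, no change. Set: {11, 12, 16, c, f, k, n}
Event 9 (add c): already present, no change. Set: {11, 12, 16, c, f, k, n}

Final set: {11, 12, 16, c, f, k, n} (size 7)

Answer: 7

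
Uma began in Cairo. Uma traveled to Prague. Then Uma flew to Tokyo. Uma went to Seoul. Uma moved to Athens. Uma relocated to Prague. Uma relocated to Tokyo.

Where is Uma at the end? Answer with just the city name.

Answer: Tokyo

Derivation:
Tracking Uma's location:
Start: Uma is in Cairo.
After move 1: Cairo -> Prague. Uma is in Prague.
After move 2: Prague -> Tokyo. Uma is in Tokyo.
After move 3: Tokyo -> Seoul. Uma is in Seoul.
After move 4: Seoul -> Athens. Uma is in Athens.
After move 5: Athens -> Prague. Uma is in Prague.
After move 6: Prague -> Tokyo. Uma is in Tokyo.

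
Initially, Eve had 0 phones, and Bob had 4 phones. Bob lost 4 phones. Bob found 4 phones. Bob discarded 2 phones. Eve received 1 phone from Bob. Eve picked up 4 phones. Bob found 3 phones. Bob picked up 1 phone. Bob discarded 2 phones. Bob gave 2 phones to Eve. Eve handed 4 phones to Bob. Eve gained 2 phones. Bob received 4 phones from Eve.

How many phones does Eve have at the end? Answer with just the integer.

Answer: 1

Derivation:
Tracking counts step by step:
Start: Eve=0, Bob=4
Event 1 (Bob -4): Bob: 4 -> 0. State: Eve=0, Bob=0
Event 2 (Bob +4): Bob: 0 -> 4. State: Eve=0, Bob=4
Event 3 (Bob -2): Bob: 4 -> 2. State: Eve=0, Bob=2
Event 4 (Bob -> Eve, 1): Bob: 2 -> 1, Eve: 0 -> 1. State: Eve=1, Bob=1
Event 5 (Eve +4): Eve: 1 -> 5. State: Eve=5, Bob=1
Event 6 (Bob +3): Bob: 1 -> 4. State: Eve=5, Bob=4
Event 7 (Bob +1): Bob: 4 -> 5. State: Eve=5, Bob=5
Event 8 (Bob -2): Bob: 5 -> 3. State: Eve=5, Bob=3
Event 9 (Bob -> Eve, 2): Bob: 3 -> 1, Eve: 5 -> 7. State: Eve=7, Bob=1
Event 10 (Eve -> Bob, 4): Eve: 7 -> 3, Bob: 1 -> 5. State: Eve=3, Bob=5
Event 11 (Eve +2): Eve: 3 -> 5. State: Eve=5, Bob=5
Event 12 (Eve -> Bob, 4): Eve: 5 -> 1, Bob: 5 -> 9. State: Eve=1, Bob=9

Eve's final count: 1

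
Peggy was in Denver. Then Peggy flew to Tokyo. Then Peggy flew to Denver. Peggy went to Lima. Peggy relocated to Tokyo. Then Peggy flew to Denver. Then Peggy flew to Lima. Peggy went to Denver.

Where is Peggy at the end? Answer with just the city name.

Answer: Denver

Derivation:
Tracking Peggy's location:
Start: Peggy is in Denver.
After move 1: Denver -> Tokyo. Peggy is in Tokyo.
After move 2: Tokyo -> Denver. Peggy is in Denver.
After move 3: Denver -> Lima. Peggy is in Lima.
After move 4: Lima -> Tokyo. Peggy is in Tokyo.
After move 5: Tokyo -> Denver. Peggy is in Denver.
After move 6: Denver -> Lima. Peggy is in Lima.
After move 7: Lima -> Denver. Peggy is in Denver.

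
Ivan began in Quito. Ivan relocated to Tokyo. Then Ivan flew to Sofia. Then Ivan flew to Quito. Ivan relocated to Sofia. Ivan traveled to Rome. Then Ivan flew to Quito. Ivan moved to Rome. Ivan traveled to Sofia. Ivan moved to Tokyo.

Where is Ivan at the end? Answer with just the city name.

Tracking Ivan's location:
Start: Ivan is in Quito.
After move 1: Quito -> Tokyo. Ivan is in Tokyo.
After move 2: Tokyo -> Sofia. Ivan is in Sofia.
After move 3: Sofia -> Quito. Ivan is in Quito.
After move 4: Quito -> Sofia. Ivan is in Sofia.
After move 5: Sofia -> Rome. Ivan is in Rome.
After move 6: Rome -> Quito. Ivan is in Quito.
After move 7: Quito -> Rome. Ivan is in Rome.
After move 8: Rome -> Sofia. Ivan is in Sofia.
After move 9: Sofia -> Tokyo. Ivan is in Tokyo.

Answer: Tokyo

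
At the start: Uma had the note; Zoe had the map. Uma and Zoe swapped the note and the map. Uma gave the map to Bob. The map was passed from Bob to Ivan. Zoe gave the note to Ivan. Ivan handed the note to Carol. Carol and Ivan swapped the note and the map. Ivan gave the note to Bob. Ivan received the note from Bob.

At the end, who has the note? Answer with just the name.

Tracking all object holders:
Start: note:Uma, map:Zoe
Event 1 (swap note<->map: now note:Zoe, map:Uma). State: note:Zoe, map:Uma
Event 2 (give map: Uma -> Bob). State: note:Zoe, map:Bob
Event 3 (give map: Bob -> Ivan). State: note:Zoe, map:Ivan
Event 4 (give note: Zoe -> Ivan). State: note:Ivan, map:Ivan
Event 5 (give note: Ivan -> Carol). State: note:Carol, map:Ivan
Event 6 (swap note<->map: now note:Ivan, map:Carol). State: note:Ivan, map:Carol
Event 7 (give note: Ivan -> Bob). State: note:Bob, map:Carol
Event 8 (give note: Bob -> Ivan). State: note:Ivan, map:Carol

Final state: note:Ivan, map:Carol
The note is held by Ivan.

Answer: Ivan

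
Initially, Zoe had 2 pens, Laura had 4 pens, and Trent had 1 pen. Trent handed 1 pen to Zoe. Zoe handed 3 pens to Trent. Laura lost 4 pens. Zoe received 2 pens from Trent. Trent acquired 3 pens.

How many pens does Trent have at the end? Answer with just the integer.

Answer: 4

Derivation:
Tracking counts step by step:
Start: Zoe=2, Laura=4, Trent=1
Event 1 (Trent -> Zoe, 1): Trent: 1 -> 0, Zoe: 2 -> 3. State: Zoe=3, Laura=4, Trent=0
Event 2 (Zoe -> Trent, 3): Zoe: 3 -> 0, Trent: 0 -> 3. State: Zoe=0, Laura=4, Trent=3
Event 3 (Laura -4): Laura: 4 -> 0. State: Zoe=0, Laura=0, Trent=3
Event 4 (Trent -> Zoe, 2): Trent: 3 -> 1, Zoe: 0 -> 2. State: Zoe=2, Laura=0, Trent=1
Event 5 (Trent +3): Trent: 1 -> 4. State: Zoe=2, Laura=0, Trent=4

Trent's final count: 4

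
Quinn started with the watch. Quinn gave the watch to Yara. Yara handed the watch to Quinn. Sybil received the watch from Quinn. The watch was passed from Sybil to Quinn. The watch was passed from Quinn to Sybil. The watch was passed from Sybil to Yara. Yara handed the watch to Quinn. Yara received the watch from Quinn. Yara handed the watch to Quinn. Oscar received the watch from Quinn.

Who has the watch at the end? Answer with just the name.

Tracking the watch through each event:
Start: Quinn has the watch.
After event 1: Yara has the watch.
After event 2: Quinn has the watch.
After event 3: Sybil has the watch.
After event 4: Quinn has the watch.
After event 5: Sybil has the watch.
After event 6: Yara has the watch.
After event 7: Quinn has the watch.
After event 8: Yara has the watch.
After event 9: Quinn has the watch.
After event 10: Oscar has the watch.

Answer: Oscar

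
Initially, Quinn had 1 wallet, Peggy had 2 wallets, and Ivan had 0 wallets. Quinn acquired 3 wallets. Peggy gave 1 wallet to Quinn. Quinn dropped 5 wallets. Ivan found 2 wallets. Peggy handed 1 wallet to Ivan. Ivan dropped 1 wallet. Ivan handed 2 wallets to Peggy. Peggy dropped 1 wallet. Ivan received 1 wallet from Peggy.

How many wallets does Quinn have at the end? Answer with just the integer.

Tracking counts step by step:
Start: Quinn=1, Peggy=2, Ivan=0
Event 1 (Quinn +3): Quinn: 1 -> 4. State: Quinn=4, Peggy=2, Ivan=0
Event 2 (Peggy -> Quinn, 1): Peggy: 2 -> 1, Quinn: 4 -> 5. State: Quinn=5, Peggy=1, Ivan=0
Event 3 (Quinn -5): Quinn: 5 -> 0. State: Quinn=0, Peggy=1, Ivan=0
Event 4 (Ivan +2): Ivan: 0 -> 2. State: Quinn=0, Peggy=1, Ivan=2
Event 5 (Peggy -> Ivan, 1): Peggy: 1 -> 0, Ivan: 2 -> 3. State: Quinn=0, Peggy=0, Ivan=3
Event 6 (Ivan -1): Ivan: 3 -> 2. State: Quinn=0, Peggy=0, Ivan=2
Event 7 (Ivan -> Peggy, 2): Ivan: 2 -> 0, Peggy: 0 -> 2. State: Quinn=0, Peggy=2, Ivan=0
Event 8 (Peggy -1): Peggy: 2 -> 1. State: Quinn=0, Peggy=1, Ivan=0
Event 9 (Peggy -> Ivan, 1): Peggy: 1 -> 0, Ivan: 0 -> 1. State: Quinn=0, Peggy=0, Ivan=1

Quinn's final count: 0

Answer: 0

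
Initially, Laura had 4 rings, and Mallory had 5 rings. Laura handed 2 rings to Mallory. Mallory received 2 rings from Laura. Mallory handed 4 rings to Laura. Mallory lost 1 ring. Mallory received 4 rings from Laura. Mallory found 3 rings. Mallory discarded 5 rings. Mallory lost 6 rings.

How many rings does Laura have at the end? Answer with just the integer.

Answer: 0

Derivation:
Tracking counts step by step:
Start: Laura=4, Mallory=5
Event 1 (Laura -> Mallory, 2): Laura: 4 -> 2, Mallory: 5 -> 7. State: Laura=2, Mallory=7
Event 2 (Laura -> Mallory, 2): Laura: 2 -> 0, Mallory: 7 -> 9. State: Laura=0, Mallory=9
Event 3 (Mallory -> Laura, 4): Mallory: 9 -> 5, Laura: 0 -> 4. State: Laura=4, Mallory=5
Event 4 (Mallory -1): Mallory: 5 -> 4. State: Laura=4, Mallory=4
Event 5 (Laura -> Mallory, 4): Laura: 4 -> 0, Mallory: 4 -> 8. State: Laura=0, Mallory=8
Event 6 (Mallory +3): Mallory: 8 -> 11. State: Laura=0, Mallory=11
Event 7 (Mallory -5): Mallory: 11 -> 6. State: Laura=0, Mallory=6
Event 8 (Mallory -6): Mallory: 6 -> 0. State: Laura=0, Mallory=0

Laura's final count: 0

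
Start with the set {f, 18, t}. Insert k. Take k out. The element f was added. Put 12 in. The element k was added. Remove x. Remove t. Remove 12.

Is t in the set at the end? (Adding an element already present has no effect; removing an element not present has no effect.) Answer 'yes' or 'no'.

Tracking the set through each operation:
Start: {18, f, t}
Event 1 (add k): added. Set: {18, f, k, t}
Event 2 (remove k): removed. Set: {18, f, t}
Event 3 (add f): already present, no change. Set: {18, f, t}
Event 4 (add 12): added. Set: {12, 18, f, t}
Event 5 (add k): added. Set: {12, 18, f, k, t}
Event 6 (remove x): not present, no change. Set: {12, 18, f, k, t}
Event 7 (remove t): removed. Set: {12, 18, f, k}
Event 8 (remove 12): removed. Set: {18, f, k}

Final set: {18, f, k} (size 3)
t is NOT in the final set.

Answer: no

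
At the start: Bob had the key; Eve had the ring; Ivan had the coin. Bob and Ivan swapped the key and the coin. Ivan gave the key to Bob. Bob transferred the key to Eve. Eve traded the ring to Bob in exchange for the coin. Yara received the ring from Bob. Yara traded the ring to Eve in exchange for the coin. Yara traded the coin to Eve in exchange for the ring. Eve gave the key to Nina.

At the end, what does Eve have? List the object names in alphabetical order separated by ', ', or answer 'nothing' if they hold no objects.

Tracking all object holders:
Start: key:Bob, ring:Eve, coin:Ivan
Event 1 (swap key<->coin: now key:Ivan, coin:Bob). State: key:Ivan, ring:Eve, coin:Bob
Event 2 (give key: Ivan -> Bob). State: key:Bob, ring:Eve, coin:Bob
Event 3 (give key: Bob -> Eve). State: key:Eve, ring:Eve, coin:Bob
Event 4 (swap ring<->coin: now ring:Bob, coin:Eve). State: key:Eve, ring:Bob, coin:Eve
Event 5 (give ring: Bob -> Yara). State: key:Eve, ring:Yara, coin:Eve
Event 6 (swap ring<->coin: now ring:Eve, coin:Yara). State: key:Eve, ring:Eve, coin:Yara
Event 7 (swap coin<->ring: now coin:Eve, ring:Yara). State: key:Eve, ring:Yara, coin:Eve
Event 8 (give key: Eve -> Nina). State: key:Nina, ring:Yara, coin:Eve

Final state: key:Nina, ring:Yara, coin:Eve
Eve holds: coin.

Answer: coin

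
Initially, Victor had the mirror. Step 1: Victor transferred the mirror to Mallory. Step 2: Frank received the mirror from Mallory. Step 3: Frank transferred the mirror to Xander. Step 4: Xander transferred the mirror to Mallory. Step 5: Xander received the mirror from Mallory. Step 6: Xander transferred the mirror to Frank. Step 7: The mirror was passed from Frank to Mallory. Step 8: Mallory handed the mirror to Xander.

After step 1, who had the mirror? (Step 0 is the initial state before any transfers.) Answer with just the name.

Answer: Mallory

Derivation:
Tracking the mirror holder through step 1:
After step 0 (start): Victor
After step 1: Mallory

At step 1, the holder is Mallory.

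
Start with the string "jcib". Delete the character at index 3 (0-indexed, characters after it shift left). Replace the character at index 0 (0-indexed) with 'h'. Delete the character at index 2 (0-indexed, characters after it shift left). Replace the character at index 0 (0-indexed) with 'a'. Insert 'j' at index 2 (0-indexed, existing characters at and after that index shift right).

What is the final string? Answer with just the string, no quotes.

Applying each edit step by step:
Start: "jcib"
Op 1 (delete idx 3 = 'b'): "jcib" -> "jci"
Op 2 (replace idx 0: 'j' -> 'h'): "jci" -> "hci"
Op 3 (delete idx 2 = 'i'): "hci" -> "hc"
Op 4 (replace idx 0: 'h' -> 'a'): "hc" -> "ac"
Op 5 (insert 'j' at idx 2): "ac" -> "acj"

Answer: acj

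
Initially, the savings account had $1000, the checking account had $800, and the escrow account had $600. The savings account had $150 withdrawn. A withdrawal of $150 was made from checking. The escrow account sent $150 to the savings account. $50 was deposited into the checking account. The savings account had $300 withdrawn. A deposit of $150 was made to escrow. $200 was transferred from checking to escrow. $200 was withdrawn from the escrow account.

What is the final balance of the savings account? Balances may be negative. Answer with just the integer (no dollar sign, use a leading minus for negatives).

Answer: 700

Derivation:
Tracking account balances step by step:
Start: savings=1000, checking=800, escrow=600
Event 1 (withdraw 150 from savings): savings: 1000 - 150 = 850. Balances: savings=850, checking=800, escrow=600
Event 2 (withdraw 150 from checking): checking: 800 - 150 = 650. Balances: savings=850, checking=650, escrow=600
Event 3 (transfer 150 escrow -> savings): escrow: 600 - 150 = 450, savings: 850 + 150 = 1000. Balances: savings=1000, checking=650, escrow=450
Event 4 (deposit 50 to checking): checking: 650 + 50 = 700. Balances: savings=1000, checking=700, escrow=450
Event 5 (withdraw 300 from savings): savings: 1000 - 300 = 700. Balances: savings=700, checking=700, escrow=450
Event 6 (deposit 150 to escrow): escrow: 450 + 150 = 600. Balances: savings=700, checking=700, escrow=600
Event 7 (transfer 200 checking -> escrow): checking: 700 - 200 = 500, escrow: 600 + 200 = 800. Balances: savings=700, checking=500, escrow=800
Event 8 (withdraw 200 from escrow): escrow: 800 - 200 = 600. Balances: savings=700, checking=500, escrow=600

Final balance of savings: 700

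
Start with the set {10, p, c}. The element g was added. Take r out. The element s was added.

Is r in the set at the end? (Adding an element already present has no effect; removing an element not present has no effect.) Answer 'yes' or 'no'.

Answer: no

Derivation:
Tracking the set through each operation:
Start: {10, c, p}
Event 1 (add g): added. Set: {10, c, g, p}
Event 2 (remove r): not present, no change. Set: {10, c, g, p}
Event 3 (add s): added. Set: {10, c, g, p, s}

Final set: {10, c, g, p, s} (size 5)
r is NOT in the final set.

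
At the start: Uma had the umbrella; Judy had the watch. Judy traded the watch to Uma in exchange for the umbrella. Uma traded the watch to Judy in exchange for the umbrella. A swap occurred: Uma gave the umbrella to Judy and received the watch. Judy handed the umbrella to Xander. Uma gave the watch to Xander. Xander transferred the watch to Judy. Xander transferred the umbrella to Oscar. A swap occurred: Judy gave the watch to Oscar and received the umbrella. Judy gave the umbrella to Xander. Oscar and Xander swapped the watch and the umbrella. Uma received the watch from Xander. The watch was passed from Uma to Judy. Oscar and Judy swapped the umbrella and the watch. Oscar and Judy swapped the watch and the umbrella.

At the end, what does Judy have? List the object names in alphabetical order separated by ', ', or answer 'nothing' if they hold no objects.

Tracking all object holders:
Start: umbrella:Uma, watch:Judy
Event 1 (swap watch<->umbrella: now watch:Uma, umbrella:Judy). State: umbrella:Judy, watch:Uma
Event 2 (swap watch<->umbrella: now watch:Judy, umbrella:Uma). State: umbrella:Uma, watch:Judy
Event 3 (swap umbrella<->watch: now umbrella:Judy, watch:Uma). State: umbrella:Judy, watch:Uma
Event 4 (give umbrella: Judy -> Xander). State: umbrella:Xander, watch:Uma
Event 5 (give watch: Uma -> Xander). State: umbrella:Xander, watch:Xander
Event 6 (give watch: Xander -> Judy). State: umbrella:Xander, watch:Judy
Event 7 (give umbrella: Xander -> Oscar). State: umbrella:Oscar, watch:Judy
Event 8 (swap watch<->umbrella: now watch:Oscar, umbrella:Judy). State: umbrella:Judy, watch:Oscar
Event 9 (give umbrella: Judy -> Xander). State: umbrella:Xander, watch:Oscar
Event 10 (swap watch<->umbrella: now watch:Xander, umbrella:Oscar). State: umbrella:Oscar, watch:Xander
Event 11 (give watch: Xander -> Uma). State: umbrella:Oscar, watch:Uma
Event 12 (give watch: Uma -> Judy). State: umbrella:Oscar, watch:Judy
Event 13 (swap umbrella<->watch: now umbrella:Judy, watch:Oscar). State: umbrella:Judy, watch:Oscar
Event 14 (swap watch<->umbrella: now watch:Judy, umbrella:Oscar). State: umbrella:Oscar, watch:Judy

Final state: umbrella:Oscar, watch:Judy
Judy holds: watch.

Answer: watch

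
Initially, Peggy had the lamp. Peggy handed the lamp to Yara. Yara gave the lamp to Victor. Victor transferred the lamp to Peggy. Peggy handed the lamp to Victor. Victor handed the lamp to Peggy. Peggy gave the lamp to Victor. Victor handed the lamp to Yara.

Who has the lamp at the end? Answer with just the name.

Answer: Yara

Derivation:
Tracking the lamp through each event:
Start: Peggy has the lamp.
After event 1: Yara has the lamp.
After event 2: Victor has the lamp.
After event 3: Peggy has the lamp.
After event 4: Victor has the lamp.
After event 5: Peggy has the lamp.
After event 6: Victor has the lamp.
After event 7: Yara has the lamp.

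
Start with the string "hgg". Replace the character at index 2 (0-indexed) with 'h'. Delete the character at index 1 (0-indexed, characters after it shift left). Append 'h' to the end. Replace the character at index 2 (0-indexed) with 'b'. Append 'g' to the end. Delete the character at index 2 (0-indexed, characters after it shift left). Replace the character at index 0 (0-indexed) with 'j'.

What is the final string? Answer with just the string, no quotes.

Applying each edit step by step:
Start: "hgg"
Op 1 (replace idx 2: 'g' -> 'h'): "hgg" -> "hgh"
Op 2 (delete idx 1 = 'g'): "hgh" -> "hh"
Op 3 (append 'h'): "hh" -> "hhh"
Op 4 (replace idx 2: 'h' -> 'b'): "hhh" -> "hhb"
Op 5 (append 'g'): "hhb" -> "hhbg"
Op 6 (delete idx 2 = 'b'): "hhbg" -> "hhg"
Op 7 (replace idx 0: 'h' -> 'j'): "hhg" -> "jhg"

Answer: jhg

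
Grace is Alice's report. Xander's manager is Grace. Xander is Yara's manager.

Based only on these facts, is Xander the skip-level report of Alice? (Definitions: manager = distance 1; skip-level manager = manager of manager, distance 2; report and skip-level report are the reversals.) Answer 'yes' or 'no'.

Answer: yes

Derivation:
Reconstructing the manager chain from the given facts:
  Alice -> Grace -> Xander -> Yara
(each arrow means 'manager of the next')
Positions in the chain (0 = top):
  position of Alice: 0
  position of Grace: 1
  position of Xander: 2
  position of Yara: 3

Xander is at position 2, Alice is at position 0; signed distance (j - i) = -2.
'skip-level report' requires j - i = -2. Actual distance is -2, so the relation HOLDS.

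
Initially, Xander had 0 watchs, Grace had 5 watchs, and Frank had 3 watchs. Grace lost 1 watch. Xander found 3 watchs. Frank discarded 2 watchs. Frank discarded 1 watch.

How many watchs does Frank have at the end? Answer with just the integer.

Answer: 0

Derivation:
Tracking counts step by step:
Start: Xander=0, Grace=5, Frank=3
Event 1 (Grace -1): Grace: 5 -> 4. State: Xander=0, Grace=4, Frank=3
Event 2 (Xander +3): Xander: 0 -> 3. State: Xander=3, Grace=4, Frank=3
Event 3 (Frank -2): Frank: 3 -> 1. State: Xander=3, Grace=4, Frank=1
Event 4 (Frank -1): Frank: 1 -> 0. State: Xander=3, Grace=4, Frank=0

Frank's final count: 0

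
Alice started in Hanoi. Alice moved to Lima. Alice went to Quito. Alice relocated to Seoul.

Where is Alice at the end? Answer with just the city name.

Answer: Seoul

Derivation:
Tracking Alice's location:
Start: Alice is in Hanoi.
After move 1: Hanoi -> Lima. Alice is in Lima.
After move 2: Lima -> Quito. Alice is in Quito.
After move 3: Quito -> Seoul. Alice is in Seoul.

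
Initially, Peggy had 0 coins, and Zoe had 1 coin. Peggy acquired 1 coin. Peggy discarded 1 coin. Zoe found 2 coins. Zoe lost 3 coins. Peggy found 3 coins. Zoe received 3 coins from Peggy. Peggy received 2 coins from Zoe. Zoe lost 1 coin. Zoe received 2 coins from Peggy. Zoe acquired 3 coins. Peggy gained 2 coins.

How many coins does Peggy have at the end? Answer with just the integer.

Answer: 2

Derivation:
Tracking counts step by step:
Start: Peggy=0, Zoe=1
Event 1 (Peggy +1): Peggy: 0 -> 1. State: Peggy=1, Zoe=1
Event 2 (Peggy -1): Peggy: 1 -> 0. State: Peggy=0, Zoe=1
Event 3 (Zoe +2): Zoe: 1 -> 3. State: Peggy=0, Zoe=3
Event 4 (Zoe -3): Zoe: 3 -> 0. State: Peggy=0, Zoe=0
Event 5 (Peggy +3): Peggy: 0 -> 3. State: Peggy=3, Zoe=0
Event 6 (Peggy -> Zoe, 3): Peggy: 3 -> 0, Zoe: 0 -> 3. State: Peggy=0, Zoe=3
Event 7 (Zoe -> Peggy, 2): Zoe: 3 -> 1, Peggy: 0 -> 2. State: Peggy=2, Zoe=1
Event 8 (Zoe -1): Zoe: 1 -> 0. State: Peggy=2, Zoe=0
Event 9 (Peggy -> Zoe, 2): Peggy: 2 -> 0, Zoe: 0 -> 2. State: Peggy=0, Zoe=2
Event 10 (Zoe +3): Zoe: 2 -> 5. State: Peggy=0, Zoe=5
Event 11 (Peggy +2): Peggy: 0 -> 2. State: Peggy=2, Zoe=5

Peggy's final count: 2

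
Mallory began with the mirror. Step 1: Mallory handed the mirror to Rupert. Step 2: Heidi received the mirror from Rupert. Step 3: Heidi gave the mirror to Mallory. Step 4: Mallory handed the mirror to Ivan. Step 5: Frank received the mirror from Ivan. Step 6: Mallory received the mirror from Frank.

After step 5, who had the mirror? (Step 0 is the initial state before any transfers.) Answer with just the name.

Tracking the mirror holder through step 5:
After step 0 (start): Mallory
After step 1: Rupert
After step 2: Heidi
After step 3: Mallory
After step 4: Ivan
After step 5: Frank

At step 5, the holder is Frank.

Answer: Frank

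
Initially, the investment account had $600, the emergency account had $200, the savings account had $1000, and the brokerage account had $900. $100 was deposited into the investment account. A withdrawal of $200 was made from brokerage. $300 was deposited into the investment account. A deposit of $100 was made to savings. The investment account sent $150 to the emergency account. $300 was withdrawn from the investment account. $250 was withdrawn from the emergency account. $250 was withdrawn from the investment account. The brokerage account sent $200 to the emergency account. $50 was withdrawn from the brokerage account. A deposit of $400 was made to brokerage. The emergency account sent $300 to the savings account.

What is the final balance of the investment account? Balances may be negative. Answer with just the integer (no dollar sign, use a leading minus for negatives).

Tracking account balances step by step:
Start: investment=600, emergency=200, savings=1000, brokerage=900
Event 1 (deposit 100 to investment): investment: 600 + 100 = 700. Balances: investment=700, emergency=200, savings=1000, brokerage=900
Event 2 (withdraw 200 from brokerage): brokerage: 900 - 200 = 700. Balances: investment=700, emergency=200, savings=1000, brokerage=700
Event 3 (deposit 300 to investment): investment: 700 + 300 = 1000. Balances: investment=1000, emergency=200, savings=1000, brokerage=700
Event 4 (deposit 100 to savings): savings: 1000 + 100 = 1100. Balances: investment=1000, emergency=200, savings=1100, brokerage=700
Event 5 (transfer 150 investment -> emergency): investment: 1000 - 150 = 850, emergency: 200 + 150 = 350. Balances: investment=850, emergency=350, savings=1100, brokerage=700
Event 6 (withdraw 300 from investment): investment: 850 - 300 = 550. Balances: investment=550, emergency=350, savings=1100, brokerage=700
Event 7 (withdraw 250 from emergency): emergency: 350 - 250 = 100. Balances: investment=550, emergency=100, savings=1100, brokerage=700
Event 8 (withdraw 250 from investment): investment: 550 - 250 = 300. Balances: investment=300, emergency=100, savings=1100, brokerage=700
Event 9 (transfer 200 brokerage -> emergency): brokerage: 700 - 200 = 500, emergency: 100 + 200 = 300. Balances: investment=300, emergency=300, savings=1100, brokerage=500
Event 10 (withdraw 50 from brokerage): brokerage: 500 - 50 = 450. Balances: investment=300, emergency=300, savings=1100, brokerage=450
Event 11 (deposit 400 to brokerage): brokerage: 450 + 400 = 850. Balances: investment=300, emergency=300, savings=1100, brokerage=850
Event 12 (transfer 300 emergency -> savings): emergency: 300 - 300 = 0, savings: 1100 + 300 = 1400. Balances: investment=300, emergency=0, savings=1400, brokerage=850

Final balance of investment: 300

Answer: 300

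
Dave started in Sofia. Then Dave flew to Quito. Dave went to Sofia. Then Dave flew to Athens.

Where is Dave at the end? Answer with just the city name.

Tracking Dave's location:
Start: Dave is in Sofia.
After move 1: Sofia -> Quito. Dave is in Quito.
After move 2: Quito -> Sofia. Dave is in Sofia.
After move 3: Sofia -> Athens. Dave is in Athens.

Answer: Athens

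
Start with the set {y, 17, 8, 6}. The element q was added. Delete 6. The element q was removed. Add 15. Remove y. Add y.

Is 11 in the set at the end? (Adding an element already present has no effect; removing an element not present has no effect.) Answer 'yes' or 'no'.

Answer: no

Derivation:
Tracking the set through each operation:
Start: {17, 6, 8, y}
Event 1 (add q): added. Set: {17, 6, 8, q, y}
Event 2 (remove 6): removed. Set: {17, 8, q, y}
Event 3 (remove q): removed. Set: {17, 8, y}
Event 4 (add 15): added. Set: {15, 17, 8, y}
Event 5 (remove y): removed. Set: {15, 17, 8}
Event 6 (add y): added. Set: {15, 17, 8, y}

Final set: {15, 17, 8, y} (size 4)
11 is NOT in the final set.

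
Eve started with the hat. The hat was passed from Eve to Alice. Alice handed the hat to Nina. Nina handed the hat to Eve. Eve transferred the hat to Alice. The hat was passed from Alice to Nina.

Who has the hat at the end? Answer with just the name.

Tracking the hat through each event:
Start: Eve has the hat.
After event 1: Alice has the hat.
After event 2: Nina has the hat.
After event 3: Eve has the hat.
After event 4: Alice has the hat.
After event 5: Nina has the hat.

Answer: Nina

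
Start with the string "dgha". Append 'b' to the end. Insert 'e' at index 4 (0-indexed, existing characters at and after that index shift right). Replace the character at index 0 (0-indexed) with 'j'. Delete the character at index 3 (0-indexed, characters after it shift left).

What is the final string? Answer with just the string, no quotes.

Applying each edit step by step:
Start: "dgha"
Op 1 (append 'b'): "dgha" -> "dghab"
Op 2 (insert 'e' at idx 4): "dghab" -> "dghaeb"
Op 3 (replace idx 0: 'd' -> 'j'): "dghaeb" -> "jghaeb"
Op 4 (delete idx 3 = 'a'): "jghaeb" -> "jgheb"

Answer: jgheb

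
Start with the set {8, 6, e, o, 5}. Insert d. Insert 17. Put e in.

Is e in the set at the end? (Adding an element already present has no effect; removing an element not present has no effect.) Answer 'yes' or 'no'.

Answer: yes

Derivation:
Tracking the set through each operation:
Start: {5, 6, 8, e, o}
Event 1 (add d): added. Set: {5, 6, 8, d, e, o}
Event 2 (add 17): added. Set: {17, 5, 6, 8, d, e, o}
Event 3 (add e): already present, no change. Set: {17, 5, 6, 8, d, e, o}

Final set: {17, 5, 6, 8, d, e, o} (size 7)
e is in the final set.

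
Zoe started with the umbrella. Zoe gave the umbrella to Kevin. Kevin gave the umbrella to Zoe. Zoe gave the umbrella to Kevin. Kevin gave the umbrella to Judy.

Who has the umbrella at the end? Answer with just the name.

Tracking the umbrella through each event:
Start: Zoe has the umbrella.
After event 1: Kevin has the umbrella.
After event 2: Zoe has the umbrella.
After event 3: Kevin has the umbrella.
After event 4: Judy has the umbrella.

Answer: Judy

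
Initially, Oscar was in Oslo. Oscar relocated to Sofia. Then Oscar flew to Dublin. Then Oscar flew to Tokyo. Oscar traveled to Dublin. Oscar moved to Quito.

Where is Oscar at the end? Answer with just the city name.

Answer: Quito

Derivation:
Tracking Oscar's location:
Start: Oscar is in Oslo.
After move 1: Oslo -> Sofia. Oscar is in Sofia.
After move 2: Sofia -> Dublin. Oscar is in Dublin.
After move 3: Dublin -> Tokyo. Oscar is in Tokyo.
After move 4: Tokyo -> Dublin. Oscar is in Dublin.
After move 5: Dublin -> Quito. Oscar is in Quito.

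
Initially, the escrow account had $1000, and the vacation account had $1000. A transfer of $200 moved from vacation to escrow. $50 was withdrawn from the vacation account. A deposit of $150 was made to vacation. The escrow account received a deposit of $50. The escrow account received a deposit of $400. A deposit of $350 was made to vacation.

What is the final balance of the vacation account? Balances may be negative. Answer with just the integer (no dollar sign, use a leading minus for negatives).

Tracking account balances step by step:
Start: escrow=1000, vacation=1000
Event 1 (transfer 200 vacation -> escrow): vacation: 1000 - 200 = 800, escrow: 1000 + 200 = 1200. Balances: escrow=1200, vacation=800
Event 2 (withdraw 50 from vacation): vacation: 800 - 50 = 750. Balances: escrow=1200, vacation=750
Event 3 (deposit 150 to vacation): vacation: 750 + 150 = 900. Balances: escrow=1200, vacation=900
Event 4 (deposit 50 to escrow): escrow: 1200 + 50 = 1250. Balances: escrow=1250, vacation=900
Event 5 (deposit 400 to escrow): escrow: 1250 + 400 = 1650. Balances: escrow=1650, vacation=900
Event 6 (deposit 350 to vacation): vacation: 900 + 350 = 1250. Balances: escrow=1650, vacation=1250

Final balance of vacation: 1250

Answer: 1250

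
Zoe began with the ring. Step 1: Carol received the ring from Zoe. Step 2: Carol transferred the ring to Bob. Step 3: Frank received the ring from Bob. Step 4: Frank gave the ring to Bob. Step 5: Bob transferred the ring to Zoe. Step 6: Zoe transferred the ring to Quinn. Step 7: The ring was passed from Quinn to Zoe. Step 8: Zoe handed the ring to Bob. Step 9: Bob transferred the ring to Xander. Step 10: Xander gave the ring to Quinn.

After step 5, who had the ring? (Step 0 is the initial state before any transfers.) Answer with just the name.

Answer: Zoe

Derivation:
Tracking the ring holder through step 5:
After step 0 (start): Zoe
After step 1: Carol
After step 2: Bob
After step 3: Frank
After step 4: Bob
After step 5: Zoe

At step 5, the holder is Zoe.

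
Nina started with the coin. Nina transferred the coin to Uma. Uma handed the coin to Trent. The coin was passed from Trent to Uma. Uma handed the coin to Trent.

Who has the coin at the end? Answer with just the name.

Tracking the coin through each event:
Start: Nina has the coin.
After event 1: Uma has the coin.
After event 2: Trent has the coin.
After event 3: Uma has the coin.
After event 4: Trent has the coin.

Answer: Trent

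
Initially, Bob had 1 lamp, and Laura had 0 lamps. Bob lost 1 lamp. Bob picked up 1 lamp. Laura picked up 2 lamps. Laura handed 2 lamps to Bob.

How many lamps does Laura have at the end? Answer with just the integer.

Answer: 0

Derivation:
Tracking counts step by step:
Start: Bob=1, Laura=0
Event 1 (Bob -1): Bob: 1 -> 0. State: Bob=0, Laura=0
Event 2 (Bob +1): Bob: 0 -> 1. State: Bob=1, Laura=0
Event 3 (Laura +2): Laura: 0 -> 2. State: Bob=1, Laura=2
Event 4 (Laura -> Bob, 2): Laura: 2 -> 0, Bob: 1 -> 3. State: Bob=3, Laura=0

Laura's final count: 0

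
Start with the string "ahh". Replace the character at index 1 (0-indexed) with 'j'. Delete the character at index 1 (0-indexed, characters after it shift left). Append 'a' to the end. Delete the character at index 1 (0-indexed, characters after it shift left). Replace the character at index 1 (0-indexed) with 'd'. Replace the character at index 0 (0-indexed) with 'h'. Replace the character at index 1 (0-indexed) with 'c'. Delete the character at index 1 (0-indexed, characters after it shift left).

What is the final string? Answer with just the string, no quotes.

Applying each edit step by step:
Start: "ahh"
Op 1 (replace idx 1: 'h' -> 'j'): "ahh" -> "ajh"
Op 2 (delete idx 1 = 'j'): "ajh" -> "ah"
Op 3 (append 'a'): "ah" -> "aha"
Op 4 (delete idx 1 = 'h'): "aha" -> "aa"
Op 5 (replace idx 1: 'a' -> 'd'): "aa" -> "ad"
Op 6 (replace idx 0: 'a' -> 'h'): "ad" -> "hd"
Op 7 (replace idx 1: 'd' -> 'c'): "hd" -> "hc"
Op 8 (delete idx 1 = 'c'): "hc" -> "h"

Answer: h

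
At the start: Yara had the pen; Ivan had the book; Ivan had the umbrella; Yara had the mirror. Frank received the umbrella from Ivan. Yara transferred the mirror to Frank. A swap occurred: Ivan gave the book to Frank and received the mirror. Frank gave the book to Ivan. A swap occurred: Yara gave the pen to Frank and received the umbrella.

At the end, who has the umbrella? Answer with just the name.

Tracking all object holders:
Start: pen:Yara, book:Ivan, umbrella:Ivan, mirror:Yara
Event 1 (give umbrella: Ivan -> Frank). State: pen:Yara, book:Ivan, umbrella:Frank, mirror:Yara
Event 2 (give mirror: Yara -> Frank). State: pen:Yara, book:Ivan, umbrella:Frank, mirror:Frank
Event 3 (swap book<->mirror: now book:Frank, mirror:Ivan). State: pen:Yara, book:Frank, umbrella:Frank, mirror:Ivan
Event 4 (give book: Frank -> Ivan). State: pen:Yara, book:Ivan, umbrella:Frank, mirror:Ivan
Event 5 (swap pen<->umbrella: now pen:Frank, umbrella:Yara). State: pen:Frank, book:Ivan, umbrella:Yara, mirror:Ivan

Final state: pen:Frank, book:Ivan, umbrella:Yara, mirror:Ivan
The umbrella is held by Yara.

Answer: Yara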